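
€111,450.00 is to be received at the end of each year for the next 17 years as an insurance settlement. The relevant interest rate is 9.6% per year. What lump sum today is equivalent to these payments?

€916,577.89

This is an ordinary annuity: 17 payments of €111,450.00 at the end of each year.
Periodic rate r = 0.096 per year.
PV = PMT × [(1 − (1+r)^−n)/r] = 111,450 × [1 − (1+r)^−17] / r = €916,577.89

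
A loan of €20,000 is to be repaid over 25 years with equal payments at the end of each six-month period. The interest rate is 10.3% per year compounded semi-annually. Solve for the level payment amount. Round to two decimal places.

Level ordinary annuity; solve PV = PMT × [(1 − (1+r)^−n)/r] for PMT.
Periodic rate r = 0.103/2 per half-year; n is counted in half-years.
With n = 50: PMT = 20,000 / ([(1 − (1+r)^−n)/r]) = €1,121.02

€1,121.02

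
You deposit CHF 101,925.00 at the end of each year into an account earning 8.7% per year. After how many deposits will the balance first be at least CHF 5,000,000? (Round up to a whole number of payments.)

20 payments

Periodic rate r = 0.087 per year.
Ordinary annuity FV: 5,000,000 = 101,925 × [((1+r)^n − 1)/r].
(1+r)^n = 1 + 5,000,000 × r / 101,925, so n = ln(1 + 5,000,000·r/101,925) / ln(1+r) = 19.92.
Round up to a whole number of payments: n = 20.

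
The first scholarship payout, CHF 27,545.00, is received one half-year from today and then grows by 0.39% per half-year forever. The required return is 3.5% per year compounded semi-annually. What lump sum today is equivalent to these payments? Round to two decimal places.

CHF 2,025,367.65

Periodic rate r = 0.035/2 per half-year.
Growing perpetuity (Gordon): PV = PMT₁ / (r − g) = 27,545 / (r − 0.0039) = CHF 2,025,367.65.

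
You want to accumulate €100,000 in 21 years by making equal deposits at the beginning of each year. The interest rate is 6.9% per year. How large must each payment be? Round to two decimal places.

Level annuity due; solve FV = PMT × [((1+r)^n − 1)/r] × (1+r) for PMT.
Periodic rate r = 0.069 per year.
With n = 21: PMT = 100,000 / ([((1+r)^n − 1)/r] × (1+r)) = €2,109.32

€2,109.32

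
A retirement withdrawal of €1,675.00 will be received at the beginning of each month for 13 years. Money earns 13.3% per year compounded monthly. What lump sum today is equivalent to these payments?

This is an annuity due: 156 payments of €1,675.00 at the beginning of each month.
Periodic rate r = 0.133/12 per month; n is counted in months.
PV = PMT × [(1 − (1+r)^−n)/r] × (1+r) = 1,675 × [1 − (1+r)^−156] / r × (1+r) = €125,427.01

€125,427.01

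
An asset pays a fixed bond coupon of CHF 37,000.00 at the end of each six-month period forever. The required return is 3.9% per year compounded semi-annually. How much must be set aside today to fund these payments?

CHF 1,897,435.90

Periodic rate r = 0.039/2 per half-year.
Level perpetuity: PV = PMT / r = 37,000 / (0.039/2) = CHF 1,897,435.90.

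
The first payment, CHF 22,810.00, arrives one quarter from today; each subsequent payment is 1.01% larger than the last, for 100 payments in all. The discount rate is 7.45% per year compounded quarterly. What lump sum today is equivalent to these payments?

CHF 1,521,050.85

Periodic rate r = 0.0745/4 per quarter; n is counted in quarters.
Growing ordinary annuity: PV = PMT₁ × [1 − ((1+g)/(1+r))^n] / (r − g) = 22,810 × [1 − ((1+0.0101)/(1+r))^100] / (r − 0.0101) = CHF 1,521,050.85.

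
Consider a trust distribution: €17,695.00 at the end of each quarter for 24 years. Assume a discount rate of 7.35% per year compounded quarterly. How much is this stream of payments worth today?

This is an ordinary annuity: 96 payments of €17,695.00 at the end of each quarter.
Periodic rate r = 0.0735/4 per quarter; n is counted in quarters.
PV = PMT × [(1 − (1+r)^−n)/r] = 17,695 × [1 − (1+r)^−96] / r = €795,313.22

€795,313.22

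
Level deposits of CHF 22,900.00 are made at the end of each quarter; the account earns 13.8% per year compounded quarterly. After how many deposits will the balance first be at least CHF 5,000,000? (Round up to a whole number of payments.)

Periodic rate r = 0.138/4 per quarter; n is counted in quarters.
Ordinary annuity FV: 5,000,000 = 22,900 × [((1+r)^n − 1)/r].
(1+r)^n = 1 + 5,000,000 × r / 22,900, so n = ln(1 + 5,000,000·r/22,900) / ln(1+r) = 63.21.
Round up to a whole number of payments: n = 64.

64 payments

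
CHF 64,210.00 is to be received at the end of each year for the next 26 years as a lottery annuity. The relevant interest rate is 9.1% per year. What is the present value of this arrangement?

This is an ordinary annuity: 26 payments of CHF 64,210.00 at the end of each year.
Periodic rate r = 0.091 per year.
PV = PMT × [(1 − (1+r)^−n)/r] = 64,210 × [1 − (1+r)^−26] / r = CHF 632,302.07

CHF 632,302.07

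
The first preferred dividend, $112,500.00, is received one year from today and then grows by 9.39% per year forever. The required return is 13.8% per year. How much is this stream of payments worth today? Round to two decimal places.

Periodic rate r = 0.138 per year.
Growing perpetuity (Gordon): PV = PMT₁ / (r − g) = 112,500 / (r − 0.0939) = $2,551,020.41.

$2,551,020.41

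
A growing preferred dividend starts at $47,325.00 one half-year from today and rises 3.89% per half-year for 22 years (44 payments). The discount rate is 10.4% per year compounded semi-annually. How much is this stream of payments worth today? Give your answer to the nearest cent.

Periodic rate r = 0.104/2 per half-year; n is counted in half-years.
Growing ordinary annuity: PV = PMT₁ × [1 − ((1+g)/(1+r))^n] / (r − g) = 47,325 × [1 − ((1+0.0389)/(1+r))^44] / (r − 0.0389) = $1,531,118.45.

$1,531,118.45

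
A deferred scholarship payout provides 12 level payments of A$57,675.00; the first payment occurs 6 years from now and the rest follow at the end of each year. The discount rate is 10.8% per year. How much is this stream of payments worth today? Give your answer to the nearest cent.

Ordinary annuity of 12 payments, first payment at period 6.
Periodic rate r = 0.108 per year.
The ordinary-annuity PV formula values the stream one period before the first payment (period 5); discount that back 5 periods:
PV₀ = 57,675 × [1 − (1+r)^−12] / r × (1+r)^−5 = A$226,381.30

A$226,381.30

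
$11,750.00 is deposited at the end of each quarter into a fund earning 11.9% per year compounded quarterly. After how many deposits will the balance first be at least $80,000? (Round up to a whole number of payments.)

Periodic rate r = 0.119/4 per quarter; n is counted in quarters.
Ordinary annuity FV: 80,000 = 11,750 × [((1+r)^n − 1)/r].
(1+r)^n = 1 + 80,000 × r / 11,750, so n = ln(1 + 80,000·r/11,750) / ln(1+r) = 6.29.
Round up to a whole number of payments: n = 7.

7 payments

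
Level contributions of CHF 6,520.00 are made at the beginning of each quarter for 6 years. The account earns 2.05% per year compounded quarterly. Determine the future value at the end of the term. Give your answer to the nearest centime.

CHF 166,909.72

This is an annuity due: 24 deposits of CHF 6,520.00 at the beginning of each quarter.
Periodic rate r = 0.0205/4 per quarter; n is counted in quarters.
FV = PMT × [((1+r)^n − 1)/r] × (1+r) = 6,520 × [(1+r)^24 − 1] / r × (1+r) = CHF 166,909.72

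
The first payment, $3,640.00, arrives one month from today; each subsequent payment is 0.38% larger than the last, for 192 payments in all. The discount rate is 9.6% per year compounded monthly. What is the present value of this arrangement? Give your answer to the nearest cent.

Periodic rate r = 0.096/12 per month; n is counted in months.
Growing ordinary annuity: PV = PMT₁ × [1 − ((1+g)/(1+r))^n] / (r − g) = 3,640 × [1 − ((1+0.0038)/(1+r))^192] / (r − 0.0038) = $477,898.53.

$477,898.53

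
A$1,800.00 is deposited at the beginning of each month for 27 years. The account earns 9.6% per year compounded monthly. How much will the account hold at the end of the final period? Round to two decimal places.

This is an annuity due: 324 deposits of A$1,800.00 at the beginning of each month.
Periodic rate r = 0.096/12 per month; n is counted in months.
FV = PMT × [((1+r)^n − 1)/r] × (1+r) = 1,800 × [(1+r)^324 − 1] / r × (1+r) = A$2,771,364.47

A$2,771,364.47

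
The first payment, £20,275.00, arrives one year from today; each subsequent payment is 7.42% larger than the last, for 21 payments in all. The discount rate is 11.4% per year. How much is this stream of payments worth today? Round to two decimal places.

Periodic rate r = 0.114 per year.
Growing ordinary annuity: PV = PMT₁ × [1 − ((1+g)/(1+r))^n] / (r − g) = 20,275 × [1 − ((1+0.0742)/(1+r))^21] / (r − 0.0742) = £272,133.50.

£272,133.50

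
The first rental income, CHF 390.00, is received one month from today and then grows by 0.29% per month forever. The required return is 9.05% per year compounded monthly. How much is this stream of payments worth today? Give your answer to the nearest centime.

Periodic rate r = 0.0905/12 per month.
Growing perpetuity (Gordon): PV = PMT₁ / (r − g) = 390 / (r − 0.0029) = CHF 84,021.54.

CHF 84,021.54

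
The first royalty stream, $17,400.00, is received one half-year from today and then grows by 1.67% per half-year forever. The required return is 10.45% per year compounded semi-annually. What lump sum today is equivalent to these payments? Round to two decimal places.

Periodic rate r = 0.1045/2 per half-year.
Growing perpetuity (Gordon): PV = PMT₁ / (r − g) = 17,400 / (r − 0.0167) = $489,451.48.

$489,451.48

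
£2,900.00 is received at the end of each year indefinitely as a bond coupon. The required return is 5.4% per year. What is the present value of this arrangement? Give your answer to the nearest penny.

Periodic rate r = 0.054 per year.
Level perpetuity: PV = PMT / r = 2,900 / (0.054) = £53,703.70.

£53,703.70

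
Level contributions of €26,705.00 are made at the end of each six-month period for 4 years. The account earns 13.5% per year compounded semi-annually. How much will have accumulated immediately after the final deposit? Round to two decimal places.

This is an ordinary annuity: 8 deposits of €26,705.00 at the end of each six-month period.
Periodic rate r = 0.135/2 per half-year; n is counted in half-years.
FV = PMT × [((1+r)^n − 1)/r] = 26,705 × [(1+r)^8 − 1] / r = €271,533.26

€271,533.26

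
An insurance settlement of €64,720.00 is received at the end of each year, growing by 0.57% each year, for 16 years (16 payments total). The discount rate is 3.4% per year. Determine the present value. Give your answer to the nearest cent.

€819,964.50

Periodic rate r = 0.034 per year.
Growing ordinary annuity: PV = PMT₁ × [1 − ((1+g)/(1+r))^n] / (r − g) = 64,720 × [1 − ((1+0.0057)/(1+r))^16] / (r − 0.0057) = €819,964.50.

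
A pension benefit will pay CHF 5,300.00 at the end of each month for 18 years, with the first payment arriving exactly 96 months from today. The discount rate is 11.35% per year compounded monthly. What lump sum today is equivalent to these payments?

CHF 199,130.73

Ordinary annuity of 216 payments, first payment at period 96.
Periodic rate r = 0.1135/12 per month; n is counted in months.
The ordinary-annuity PV formula values the stream one period before the first payment (period 95); discount that back 95 periods:
PV₀ = 5,300 × [1 − (1+r)^−216] / r × (1+r)^−95 = CHF 199,130.73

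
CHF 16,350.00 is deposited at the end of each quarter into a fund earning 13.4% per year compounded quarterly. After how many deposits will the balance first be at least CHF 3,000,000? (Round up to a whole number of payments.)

Periodic rate r = 0.134/4 per quarter; n is counted in quarters.
Ordinary annuity FV: 3,000,000 = 16,350 × [((1+r)^n − 1)/r].
(1+r)^n = 1 + 3,000,000 × r / 16,350, so n = ln(1 + 3,000,000·r/16,350) / ln(1+r) = 59.68.
Round up to a whole number of payments: n = 60.

60 payments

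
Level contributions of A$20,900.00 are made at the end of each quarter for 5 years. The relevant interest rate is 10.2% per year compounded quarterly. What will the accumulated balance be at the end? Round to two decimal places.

This is an ordinary annuity: 20 deposits of A$20,900.00 at the end of each quarter.
Periodic rate r = 0.102/4 per quarter; n is counted in quarters.
FV = PMT × [((1+r)^n − 1)/r] = 20,900 × [(1+r)^20 − 1] / r = A$536,578.60

A$536,578.60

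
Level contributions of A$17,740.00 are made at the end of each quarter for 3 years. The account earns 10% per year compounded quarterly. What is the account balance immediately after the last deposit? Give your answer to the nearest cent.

A$244,733.11

This is an ordinary annuity: 12 deposits of A$17,740.00 at the end of each quarter.
Periodic rate r = 0.1/4 per quarter; n is counted in quarters.
FV = PMT × [((1+r)^n − 1)/r] = 17,740 × [(1+r)^12 − 1] / r = A$244,733.11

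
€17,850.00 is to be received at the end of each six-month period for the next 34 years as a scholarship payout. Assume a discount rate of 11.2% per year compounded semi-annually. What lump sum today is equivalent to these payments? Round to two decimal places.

This is an ordinary annuity: 68 payments of €17,850.00 at the end of each six-month period.
Periodic rate r = 0.112/2 per half-year; n is counted in half-years.
PV = PMT × [(1 − (1+r)^−n)/r] = 17,850 × [1 − (1+r)^−68] / r = €310,910.22

€310,910.22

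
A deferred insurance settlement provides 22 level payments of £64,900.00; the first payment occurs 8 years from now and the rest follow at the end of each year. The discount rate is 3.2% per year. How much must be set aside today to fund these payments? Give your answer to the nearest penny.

£813,261.42

Ordinary annuity of 22 payments, first payment at period 8.
Periodic rate r = 0.032 per year.
The ordinary-annuity PV formula values the stream one period before the first payment (period 7); discount that back 7 periods:
PV₀ = 64,900 × [1 − (1+r)^−22] / r × (1+r)^−7 = £813,261.42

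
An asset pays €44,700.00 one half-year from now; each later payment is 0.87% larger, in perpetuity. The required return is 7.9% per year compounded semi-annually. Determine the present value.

Periodic rate r = 0.079/2 per half-year.
Growing perpetuity (Gordon): PV = PMT₁ / (r − g) = 44,700 / (r − 0.0087) = €1,451,298.70.

€1,451,298.70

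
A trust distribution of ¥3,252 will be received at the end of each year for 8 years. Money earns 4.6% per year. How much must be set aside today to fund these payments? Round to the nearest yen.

This is an ordinary annuity: 8 payments of ¥3,252 at the end of each year.
Periodic rate r = 0.046 per year.
PV = PMT × [(1 − (1+r)^−n)/r] = 3,252 × [1 − (1+r)^−8] / r = ¥21,362

¥21,362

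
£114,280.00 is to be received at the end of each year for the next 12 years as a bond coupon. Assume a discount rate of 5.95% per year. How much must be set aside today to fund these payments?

£960,737.48

This is an ordinary annuity: 12 payments of £114,280.00 at the end of each year.
Periodic rate r = 0.0595 per year.
PV = PMT × [(1 − (1+r)^−n)/r] = 114,280 × [1 − (1+r)^−12] / r = £960,737.48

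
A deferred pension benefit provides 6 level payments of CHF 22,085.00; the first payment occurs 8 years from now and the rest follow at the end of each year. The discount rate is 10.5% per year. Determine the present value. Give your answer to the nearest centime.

CHF 47,123.69

Ordinary annuity of 6 payments, first payment at period 8.
Periodic rate r = 0.105 per year.
The ordinary-annuity PV formula values the stream one period before the first payment (period 7); discount that back 7 periods:
PV₀ = 22,085 × [1 − (1+r)^−6] / r × (1+r)^−7 = CHF 47,123.69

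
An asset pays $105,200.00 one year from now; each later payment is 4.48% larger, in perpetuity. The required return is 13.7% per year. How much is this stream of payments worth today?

$1,140,997.83

Periodic rate r = 0.137 per year.
Growing perpetuity (Gordon): PV = PMT₁ / (r − g) = 105,200 / (r − 0.0448) = $1,140,997.83.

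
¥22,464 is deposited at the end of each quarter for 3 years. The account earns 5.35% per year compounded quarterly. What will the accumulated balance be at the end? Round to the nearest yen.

This is an ordinary annuity: 12 deposits of ¥22,464 at the end of each quarter.
Periodic rate r = 0.0535/4 per quarter; n is counted in quarters.
FV = PMT × [((1+r)^n − 1)/r] = 22,464 × [(1+r)^12 − 1] / r = ¥290,309

¥290,309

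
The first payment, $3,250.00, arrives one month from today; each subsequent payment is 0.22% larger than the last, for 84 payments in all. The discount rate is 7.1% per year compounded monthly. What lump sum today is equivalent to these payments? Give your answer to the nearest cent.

Periodic rate r = 0.071/12 per month; n is counted in months.
Growing ordinary annuity: PV = PMT₁ × [1 − ((1+g)/(1+r))^n] / (r − g) = 3,250 × [1 − ((1+0.0022)/(1+r))^84] / (r − 0.0022) = $233,686.11.

$233,686.11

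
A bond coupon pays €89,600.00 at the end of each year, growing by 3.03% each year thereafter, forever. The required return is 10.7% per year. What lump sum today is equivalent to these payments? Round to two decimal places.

€1,168,187.74

Periodic rate r = 0.107 per year.
Growing perpetuity (Gordon): PV = PMT₁ / (r − g) = 89,600 / (r − 0.0303) = €1,168,187.74.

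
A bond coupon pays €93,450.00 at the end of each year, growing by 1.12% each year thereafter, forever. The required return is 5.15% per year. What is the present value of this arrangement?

€2,318,858.56

Periodic rate r = 0.0515 per year.
Growing perpetuity (Gordon): PV = PMT₁ / (r − g) = 93,450 / (r − 0.0112) = €2,318,858.56.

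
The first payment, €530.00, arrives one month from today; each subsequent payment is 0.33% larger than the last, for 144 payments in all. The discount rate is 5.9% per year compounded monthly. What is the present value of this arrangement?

Periodic rate r = 0.059/12 per month; n is counted in months.
Growing ordinary annuity: PV = PMT₁ × [1 − ((1+g)/(1+r))^n] / (r − g) = 530 × [1 − ((1+0.0033)/(1+r))^144] / (r − 0.0033) = €67,839.88.

€67,839.88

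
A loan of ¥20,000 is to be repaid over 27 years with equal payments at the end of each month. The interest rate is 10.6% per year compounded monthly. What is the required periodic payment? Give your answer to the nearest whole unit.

Level ordinary annuity; solve PV = PMT × [(1 − (1+r)^−n)/r] for PMT.
Periodic rate r = 0.106/12 per month; n is counted in months.
With n = 324: PMT = 20,000 / ([(1 − (1+r)^−n)/r]) = ¥188

¥188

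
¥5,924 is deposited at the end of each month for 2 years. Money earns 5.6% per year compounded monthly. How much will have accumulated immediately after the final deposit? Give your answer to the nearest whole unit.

This is an ordinary annuity: 24 deposits of ¥5,924 at the end of each month.
Periodic rate r = 0.056/12 per month; n is counted in months.
FV = PMT × [((1+r)^n − 1)/r] = 5,924 × [(1+r)^24 − 1] / r = ¥150,074

¥150,074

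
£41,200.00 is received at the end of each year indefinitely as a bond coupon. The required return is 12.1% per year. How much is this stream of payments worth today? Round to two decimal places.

Periodic rate r = 0.121 per year.
Level perpetuity: PV = PMT / r = 41,200 / (0.121) = £340,495.87.

£340,495.87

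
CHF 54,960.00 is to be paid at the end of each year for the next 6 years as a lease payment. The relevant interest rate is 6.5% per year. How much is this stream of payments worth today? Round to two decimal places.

CHF 266,062.11

This is an ordinary annuity: 6 payments of CHF 54,960.00 at the end of each year.
Periodic rate r = 0.065 per year.
PV = PMT × [(1 − (1+r)^−n)/r] = 54,960 × [1 − (1+r)^−6] / r = CHF 266,062.11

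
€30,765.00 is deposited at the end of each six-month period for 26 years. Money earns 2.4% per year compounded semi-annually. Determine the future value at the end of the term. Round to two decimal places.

€2,203,438.49

This is an ordinary annuity: 52 deposits of €30,765.00 at the end of each six-month period.
Periodic rate r = 0.024/2 per half-year; n is counted in half-years.
FV = PMT × [((1+r)^n − 1)/r] = 30,765 × [(1+r)^52 − 1] / r = €2,203,438.49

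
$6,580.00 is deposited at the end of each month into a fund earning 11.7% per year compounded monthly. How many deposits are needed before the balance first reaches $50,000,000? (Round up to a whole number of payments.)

Periodic rate r = 0.117/12 per month; n is counted in months.
Ordinary annuity FV: 50,000,000 = 6,580 × [((1+r)^n − 1)/r].
(1+r)^n = 1 + 50,000,000 × r / 6,580, so n = ln(1 + 50,000,000·r/6,580) / ln(1+r) = 445.10.
Round up to a whole number of payments: n = 446.

446 payments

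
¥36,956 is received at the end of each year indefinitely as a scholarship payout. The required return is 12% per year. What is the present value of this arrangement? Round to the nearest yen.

¥307,967

Periodic rate r = 0.12 per year.
Level perpetuity: PV = PMT / r = 36,956 / (0.12) = ¥307,967.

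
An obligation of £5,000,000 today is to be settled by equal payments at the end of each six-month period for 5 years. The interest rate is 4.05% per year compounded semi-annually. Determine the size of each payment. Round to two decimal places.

£557,360.98

Level ordinary annuity; solve PV = PMT × [(1 − (1+r)^−n)/r] for PMT.
Periodic rate r = 0.0405/2 per half-year; n is counted in half-years.
With n = 10: PMT = 5,000,000 / ([(1 − (1+r)^−n)/r]) = £557,360.98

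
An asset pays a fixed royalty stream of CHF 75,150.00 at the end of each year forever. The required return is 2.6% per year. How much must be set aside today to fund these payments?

CHF 2,890,384.62

Periodic rate r = 0.026 per year.
Level perpetuity: PV = PMT / r = 75,150 / (0.026) = CHF 2,890,384.62.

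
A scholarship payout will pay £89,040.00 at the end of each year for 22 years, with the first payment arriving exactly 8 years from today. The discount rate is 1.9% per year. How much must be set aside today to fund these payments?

Ordinary annuity of 22 payments, first payment at period 8.
Periodic rate r = 0.019 per year.
The ordinary-annuity PV formula values the stream one period before the first payment (period 7); discount that back 7 periods:
PV₀ = 89,040 × [1 − (1+r)^−22] / r × (1+r)^−7 = £1,392,763.22

£1,392,763.22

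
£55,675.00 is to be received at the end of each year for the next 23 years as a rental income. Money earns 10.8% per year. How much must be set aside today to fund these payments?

£466,776.39

This is an ordinary annuity: 23 payments of £55,675.00 at the end of each year.
Periodic rate r = 0.108 per year.
PV = PMT × [(1 − (1+r)^−n)/r] = 55,675 × [1 − (1+r)^−23] / r = £466,776.39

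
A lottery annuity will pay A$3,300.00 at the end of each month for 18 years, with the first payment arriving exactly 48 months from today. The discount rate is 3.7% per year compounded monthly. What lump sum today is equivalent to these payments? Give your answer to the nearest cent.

A$449,815.30

Ordinary annuity of 216 payments, first payment at period 48.
Periodic rate r = 0.037/12 per month; n is counted in months.
The ordinary-annuity PV formula values the stream one period before the first payment (period 47); discount that back 47 periods:
PV₀ = 3,300 × [1 − (1+r)^−216] / r × (1+r)^−47 = A$449,815.30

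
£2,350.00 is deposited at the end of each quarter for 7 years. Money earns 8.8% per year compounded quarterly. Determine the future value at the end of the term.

£89,640.06

This is an ordinary annuity: 28 deposits of £2,350.00 at the end of each quarter.
Periodic rate r = 0.088/4 per quarter; n is counted in quarters.
FV = PMT × [((1+r)^n − 1)/r] = 2,350 × [(1+r)^28 − 1] / r = £89,640.06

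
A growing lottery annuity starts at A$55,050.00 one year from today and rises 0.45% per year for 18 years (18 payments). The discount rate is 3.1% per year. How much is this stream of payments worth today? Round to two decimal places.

Periodic rate r = 0.031 per year.
Growing ordinary annuity: PV = PMT₁ × [1 − ((1+g)/(1+r))^n] / (r − g) = 55,050 × [1 − ((1+0.0045)/(1+r))^18] / (r − 0.0045) = A$777,325.38.

A$777,325.38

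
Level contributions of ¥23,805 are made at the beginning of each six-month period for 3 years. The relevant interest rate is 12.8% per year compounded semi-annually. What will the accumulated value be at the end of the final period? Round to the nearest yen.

¥178,464

This is an annuity due: 6 deposits of ¥23,805 at the beginning of each six-month period.
Periodic rate r = 0.128/2 per half-year; n is counted in half-years.
FV = PMT × [((1+r)^n − 1)/r] × (1+r) = 23,805 × [(1+r)^6 − 1] / r × (1+r) = ¥178,464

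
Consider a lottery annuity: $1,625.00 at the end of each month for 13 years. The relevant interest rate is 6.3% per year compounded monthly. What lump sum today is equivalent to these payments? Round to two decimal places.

$172,770.67

This is an ordinary annuity: 156 payments of $1,625.00 at the end of each month.
Periodic rate r = 0.063/12 per month; n is counted in months.
PV = PMT × [(1 − (1+r)^−n)/r] = 1,625 × [1 − (1+r)^−156] / r = $172,770.67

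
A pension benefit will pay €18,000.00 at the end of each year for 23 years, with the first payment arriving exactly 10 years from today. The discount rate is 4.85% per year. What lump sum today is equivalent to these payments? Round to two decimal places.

€160,799.89

Ordinary annuity of 23 payments, first payment at period 10.
Periodic rate r = 0.0485 per year.
The ordinary-annuity PV formula values the stream one period before the first payment (period 9); discount that back 9 periods:
PV₀ = 18,000 × [1 − (1+r)^−23] / r × (1+r)^−9 = €160,799.89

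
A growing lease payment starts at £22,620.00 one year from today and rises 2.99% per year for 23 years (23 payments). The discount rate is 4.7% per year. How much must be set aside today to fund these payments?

£417,055.34

Periodic rate r = 0.047 per year.
Growing ordinary annuity: PV = PMT₁ × [1 − ((1+g)/(1+r))^n] / (r − g) = 22,620 × [1 − ((1+0.0299)/(1+r))^23] / (r − 0.0299) = £417,055.34.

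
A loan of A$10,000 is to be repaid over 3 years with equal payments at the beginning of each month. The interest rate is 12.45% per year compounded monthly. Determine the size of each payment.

A$330.86

Level annuity due; solve PV = PMT × [(1 − (1+r)^−n)/r] × (1+r) for PMT.
Periodic rate r = 0.1245/12 per month; n is counted in months.
With n = 36: PMT = 10,000 / ([(1 − (1+r)^−n)/r] × (1+r)) = A$330.86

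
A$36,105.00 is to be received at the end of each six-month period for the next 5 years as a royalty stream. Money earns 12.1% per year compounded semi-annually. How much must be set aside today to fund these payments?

A$265,107.58

This is an ordinary annuity: 10 payments of A$36,105.00 at the end of each six-month period.
Periodic rate r = 0.121/2 per half-year; n is counted in half-years.
PV = PMT × [(1 − (1+r)^−n)/r] = 36,105 × [1 − (1+r)^−10] / r = A$265,107.58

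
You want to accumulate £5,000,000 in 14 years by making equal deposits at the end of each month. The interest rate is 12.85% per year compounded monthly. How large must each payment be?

£10,738.24

Level ordinary annuity; solve FV = PMT × [((1+r)^n − 1)/r] for PMT.
Periodic rate r = 0.1285/12 per month; n is counted in months.
With n = 168: PMT = 5,000,000 / ([((1+r)^n − 1)/r]) = £10,738.24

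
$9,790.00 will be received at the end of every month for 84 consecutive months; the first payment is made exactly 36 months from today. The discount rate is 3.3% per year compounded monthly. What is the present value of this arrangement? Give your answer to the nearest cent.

$666,181.23

Ordinary annuity of 84 payments, first payment at period 36.
Periodic rate r = 0.033/12 per month; n is counted in months.
The ordinary-annuity PV formula values the stream one period before the first payment (period 35); discount that back 35 periods:
PV₀ = 9,790 × [1 − (1+r)^−84] / r × (1+r)^−35 = $666,181.23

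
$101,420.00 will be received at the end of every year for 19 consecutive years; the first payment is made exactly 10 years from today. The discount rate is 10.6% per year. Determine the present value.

Ordinary annuity of 19 payments, first payment at period 10.
Periodic rate r = 0.106 per year.
The ordinary-annuity PV formula values the stream one period before the first payment (period 9); discount that back 9 periods:
PV₀ = 101,420 × [1 − (1+r)^−19] / r × (1+r)^−9 = $329,412.52

$329,412.52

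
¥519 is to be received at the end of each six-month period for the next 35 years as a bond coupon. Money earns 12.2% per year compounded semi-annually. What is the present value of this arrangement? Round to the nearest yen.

¥8,373

This is an ordinary annuity: 70 payments of ¥519 at the end of each six-month period.
Periodic rate r = 0.122/2 per half-year; n is counted in half-years.
PV = PMT × [(1 − (1+r)^−n)/r] = 519 × [1 − (1+r)^−70] / r = ¥8,373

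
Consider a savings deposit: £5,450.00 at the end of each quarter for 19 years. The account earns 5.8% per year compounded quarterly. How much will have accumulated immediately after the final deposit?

£746,632.90

This is an ordinary annuity: 76 deposits of £5,450.00 at the end of each quarter.
Periodic rate r = 0.058/4 per quarter; n is counted in quarters.
FV = PMT × [((1+r)^n − 1)/r] = 5,450 × [(1+r)^76 − 1] / r = £746,632.90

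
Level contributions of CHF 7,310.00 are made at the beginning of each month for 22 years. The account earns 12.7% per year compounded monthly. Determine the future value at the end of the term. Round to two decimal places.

This is an annuity due: 264 deposits of CHF 7,310.00 at the beginning of each month.
Periodic rate r = 0.127/12 per month; n is counted in months.
FV = PMT × [((1+r)^n − 1)/r] × (1+r) = 7,310 × [(1+r)^264 − 1] / r × (1+r) = CHF 10,545,694.44

CHF 10,545,694.44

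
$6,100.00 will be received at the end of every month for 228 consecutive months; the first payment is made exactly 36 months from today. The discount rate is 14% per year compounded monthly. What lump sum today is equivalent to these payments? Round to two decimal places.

$323,647.79

Ordinary annuity of 228 payments, first payment at period 36.
Periodic rate r = 0.14/12 per month; n is counted in months.
The ordinary-annuity PV formula values the stream one period before the first payment (period 35); discount that back 35 periods:
PV₀ = 6,100 × [1 − (1+r)^−228] / r × (1+r)^−35 = $323,647.79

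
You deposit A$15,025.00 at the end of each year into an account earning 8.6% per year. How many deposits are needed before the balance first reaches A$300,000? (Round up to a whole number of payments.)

Periodic rate r = 0.086 per year.
Ordinary annuity FV: 300,000 = 15,025 × [((1+r)^n − 1)/r].
(1+r)^n = 1 + 300,000 × r / 15,025, so n = ln(1 + 300,000·r/15,025) / ln(1+r) = 12.12.
Round up to a whole number of payments: n = 13.

13 payments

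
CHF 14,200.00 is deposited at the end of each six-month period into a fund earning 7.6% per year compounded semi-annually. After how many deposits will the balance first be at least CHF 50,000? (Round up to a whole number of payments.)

Periodic rate r = 0.076/2 per half-year; n is counted in half-years.
Ordinary annuity FV: 50,000 = 14,200 × [((1+r)^n − 1)/r].
(1+r)^n = 1 + 50,000 × r / 14,200, so n = ln(1 + 50,000·r/14,200) / ln(1+r) = 3.37.
Round up to a whole number of payments: n = 4.

4 payments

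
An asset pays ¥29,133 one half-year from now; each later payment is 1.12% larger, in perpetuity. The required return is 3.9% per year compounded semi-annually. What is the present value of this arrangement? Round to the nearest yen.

¥3,510,000

Periodic rate r = 0.039/2 per half-year.
Growing perpetuity (Gordon): PV = PMT₁ / (r − g) = 29,133 / (r − 0.0112) = ¥3,510,000.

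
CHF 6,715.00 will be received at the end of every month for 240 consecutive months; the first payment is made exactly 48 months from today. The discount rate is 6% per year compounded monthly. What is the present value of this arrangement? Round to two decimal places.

CHF 741,424.12

Ordinary annuity of 240 payments, first payment at period 48.
Periodic rate r = 0.06/12 per month; n is counted in months.
The ordinary-annuity PV formula values the stream one period before the first payment (period 47); discount that back 47 periods:
PV₀ = 6,715 × [1 − (1+r)^−240] / r × (1+r)^−47 = CHF 741,424.12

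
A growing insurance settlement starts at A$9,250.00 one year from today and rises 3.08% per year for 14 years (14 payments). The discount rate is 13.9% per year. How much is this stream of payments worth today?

A$64,353.77

Periodic rate r = 0.139 per year.
Growing ordinary annuity: PV = PMT₁ × [1 − ((1+g)/(1+r))^n] / (r − g) = 9,250 × [1 − ((1+0.0308)/(1+r))^14] / (r − 0.0308) = A$64,353.77.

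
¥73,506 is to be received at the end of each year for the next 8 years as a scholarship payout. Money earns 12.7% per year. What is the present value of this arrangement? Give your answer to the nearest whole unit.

This is an ordinary annuity: 8 payments of ¥73,506 at the end of each year.
Periodic rate r = 0.127 per year.
PV = PMT × [(1 − (1+r)^−n)/r] = 73,506 × [1 − (1+r)^−8] / r = ¥356,391

¥356,391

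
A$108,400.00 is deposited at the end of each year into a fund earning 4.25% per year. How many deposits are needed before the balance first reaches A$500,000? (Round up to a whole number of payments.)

Periodic rate r = 0.0425 per year.
Ordinary annuity FV: 500,000 = 108,400 × [((1+r)^n − 1)/r].
(1+r)^n = 1 + 500,000 × r / 108,400, so n = ln(1 + 500,000·r/108,400) / ln(1+r) = 4.30.
Round up to a whole number of payments: n = 5.

5 payments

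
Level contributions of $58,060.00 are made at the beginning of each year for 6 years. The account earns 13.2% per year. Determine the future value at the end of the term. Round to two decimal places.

This is an annuity due: 6 deposits of $58,060.00 at the beginning of each year.
Periodic rate r = 0.132 per year.
FV = PMT × [((1+r)^n − 1)/r] × (1+r) = 58,060 × [(1+r)^6 − 1] / r × (1+r) = $549,770.15

$549,770.15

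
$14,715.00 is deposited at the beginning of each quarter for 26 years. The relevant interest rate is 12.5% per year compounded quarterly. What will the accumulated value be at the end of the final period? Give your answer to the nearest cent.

This is an annuity due: 104 deposits of $14,715.00 at the beginning of each quarter.
Periodic rate r = 0.125/4 per quarter; n is counted in quarters.
FV = PMT × [((1+r)^n − 1)/r] × (1+r) = 14,715 × [(1+r)^104 − 1] / r × (1+r) = $11,430,287.40

$11,430,287.40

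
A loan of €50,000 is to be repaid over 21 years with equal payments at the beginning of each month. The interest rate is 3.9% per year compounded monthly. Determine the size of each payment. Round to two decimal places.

Level annuity due; solve PV = PMT × [(1 − (1+r)^−n)/r] × (1+r) for PMT.
Periodic rate r = 0.039/12 per month; n is counted in months.
With n = 252: PMT = 50,000 / ([(1 − (1+r)^−n)/r] × (1+r)) = €289.99

€289.99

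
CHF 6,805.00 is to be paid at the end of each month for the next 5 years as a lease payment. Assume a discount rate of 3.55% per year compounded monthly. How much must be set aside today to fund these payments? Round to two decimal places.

This is an ordinary annuity: 60 payments of CHF 6,805.00 at the end of each month.
Periodic rate r = 0.0355/12 per month; n is counted in months.
PV = PMT × [(1 − (1+r)^−n)/r] = 6,805 × [1 − (1+r)^−60] / r = CHF 373,610.73

CHF 373,610.73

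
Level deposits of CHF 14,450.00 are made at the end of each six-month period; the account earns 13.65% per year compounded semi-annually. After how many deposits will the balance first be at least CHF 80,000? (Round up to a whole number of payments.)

Periodic rate r = 0.1365/2 per half-year; n is counted in half-years.
Ordinary annuity FV: 80,000 = 14,450 × [((1+r)^n − 1)/r].
(1+r)^n = 1 + 80,000 × r / 14,450, so n = ln(1 + 80,000·r/14,450) / ln(1+r) = 4.85.
Round up to a whole number of payments: n = 5.

5 payments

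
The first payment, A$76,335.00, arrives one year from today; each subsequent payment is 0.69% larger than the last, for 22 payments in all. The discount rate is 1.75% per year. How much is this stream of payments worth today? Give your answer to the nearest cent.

A$1,481,887.63

Periodic rate r = 0.0175 per year.
Growing ordinary annuity: PV = PMT₁ × [1 − ((1+g)/(1+r))^n] / (r − g) = 76,335 × [1 − ((1+0.0069)/(1+r))^22] / (r − 0.0069) = A$1,481,887.63.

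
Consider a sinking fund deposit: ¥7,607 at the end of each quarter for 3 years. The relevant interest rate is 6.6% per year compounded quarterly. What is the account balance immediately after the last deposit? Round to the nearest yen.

¥100,041

This is an ordinary annuity: 12 deposits of ¥7,607 at the end of each quarter.
Periodic rate r = 0.066/4 per quarter; n is counted in quarters.
FV = PMT × [((1+r)^n − 1)/r] = 7,607 × [(1+r)^12 − 1] / r = ¥100,041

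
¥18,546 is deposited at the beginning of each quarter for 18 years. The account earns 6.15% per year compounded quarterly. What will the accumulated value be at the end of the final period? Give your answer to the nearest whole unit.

This is an annuity due: 72 deposits of ¥18,546 at the beginning of each quarter.
Periodic rate r = 0.0615/4 per quarter; n is counted in quarters.
FV = PMT × [((1+r)^n − 1)/r] × (1+r) = 18,546 × [(1+r)^72 − 1] / r × (1+r) = ¥2,449,447

¥2,449,447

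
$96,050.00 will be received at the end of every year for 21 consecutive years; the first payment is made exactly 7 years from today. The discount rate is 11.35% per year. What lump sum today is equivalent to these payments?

Ordinary annuity of 21 payments, first payment at period 7.
Periodic rate r = 0.1135 per year.
The ordinary-annuity PV formula values the stream one period before the first payment (period 6); discount that back 6 periods:
PV₀ = 96,050 × [1 − (1+r)^−21] / r × (1+r)^−6 = $397,539.55

$397,539.55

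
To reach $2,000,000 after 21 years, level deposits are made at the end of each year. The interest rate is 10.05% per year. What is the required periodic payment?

$31,060.65

Level ordinary annuity; solve FV = PMT × [((1+r)^n − 1)/r] for PMT.
Periodic rate r = 0.1005 per year.
With n = 21: PMT = 2,000,000 / ([((1+r)^n − 1)/r]) = $31,060.65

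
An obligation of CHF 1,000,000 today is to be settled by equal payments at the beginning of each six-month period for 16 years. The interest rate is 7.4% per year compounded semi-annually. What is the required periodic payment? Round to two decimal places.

Level annuity due; solve PV = PMT × [(1 − (1+r)^−n)/r] × (1+r) for PMT.
Periodic rate r = 0.074/2 per half-year; n is counted in half-years.
With n = 32: PMT = 1,000,000 / ([(1 − (1+r)^−n)/r] × (1+r)) = CHF 51,910.44

CHF 51,910.44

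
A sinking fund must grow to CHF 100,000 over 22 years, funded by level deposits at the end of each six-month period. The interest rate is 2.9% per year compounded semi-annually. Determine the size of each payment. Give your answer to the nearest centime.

Level ordinary annuity; solve FV = PMT × [((1+r)^n − 1)/r] for PMT.
Periodic rate r = 0.029/2 per half-year; n is counted in half-years.
With n = 44: PMT = 100,000 / ([((1+r)^n − 1)/r]) = CHF 1,640.20

CHF 1,640.20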